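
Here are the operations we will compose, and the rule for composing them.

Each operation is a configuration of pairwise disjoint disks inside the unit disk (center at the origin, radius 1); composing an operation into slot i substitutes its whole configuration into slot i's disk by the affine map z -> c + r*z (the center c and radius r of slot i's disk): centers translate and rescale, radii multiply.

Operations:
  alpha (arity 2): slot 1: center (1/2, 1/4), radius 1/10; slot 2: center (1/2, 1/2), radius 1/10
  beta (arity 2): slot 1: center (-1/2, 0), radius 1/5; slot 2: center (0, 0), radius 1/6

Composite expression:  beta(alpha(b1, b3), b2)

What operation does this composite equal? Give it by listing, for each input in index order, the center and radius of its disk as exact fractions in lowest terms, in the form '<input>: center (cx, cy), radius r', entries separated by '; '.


b1: center (-2/5, 1/20), radius 1/50; b2: center (0, 0), radius 1/6; b3: center (-2/5, 1/10), radius 1/50


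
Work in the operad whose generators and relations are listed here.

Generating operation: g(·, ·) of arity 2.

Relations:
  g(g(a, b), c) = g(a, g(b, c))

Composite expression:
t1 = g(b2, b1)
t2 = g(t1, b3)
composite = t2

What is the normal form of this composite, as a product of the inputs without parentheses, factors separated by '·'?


b2 · b1 · b3

All parenthesizations of g agree; list the b-inputs left to right.
g(b2, b1) reduces to b2 · b1
g(g(b2, b1), b3) reduces to b2 · b1 · b3


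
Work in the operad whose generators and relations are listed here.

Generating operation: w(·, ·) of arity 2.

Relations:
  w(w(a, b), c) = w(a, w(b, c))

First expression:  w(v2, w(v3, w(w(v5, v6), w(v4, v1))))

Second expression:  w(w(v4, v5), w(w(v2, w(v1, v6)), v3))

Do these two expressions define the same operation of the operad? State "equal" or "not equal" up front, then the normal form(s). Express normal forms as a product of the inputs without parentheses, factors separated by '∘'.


Reducing the first expression gives v2 ∘ v3 ∘ v5 ∘ v6 ∘ v4 ∘ v1
Reducing the second expression gives v4 ∘ v5 ∘ v2 ∘ v1 ∘ v6 ∘ v3
The normal forms differ: not equal.

not equal; first: v2 ∘ v3 ∘ v5 ∘ v6 ∘ v4 ∘ v1; second: v4 ∘ v5 ∘ v2 ∘ v1 ∘ v6 ∘ v3


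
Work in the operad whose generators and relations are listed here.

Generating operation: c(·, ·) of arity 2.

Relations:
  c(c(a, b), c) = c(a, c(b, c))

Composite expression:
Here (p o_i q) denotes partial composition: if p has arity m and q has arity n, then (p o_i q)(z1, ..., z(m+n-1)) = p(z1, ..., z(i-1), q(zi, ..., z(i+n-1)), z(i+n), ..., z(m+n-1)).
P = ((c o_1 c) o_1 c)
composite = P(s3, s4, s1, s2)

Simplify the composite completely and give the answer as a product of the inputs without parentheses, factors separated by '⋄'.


s3 ⋄ s4 ⋄ s1 ⋄ s2

Key point: c is associative — brackets drop, the s-order remains.
c(s3, s4) unparenthesizes to s3 ⋄ s4
c(c(s3, s4), s1) unparenthesizes to s3 ⋄ s4 ⋄ s1
c(c(c(s3, s4), s1), s2) unparenthesizes to s3 ⋄ s4 ⋄ s1 ⋄ s2


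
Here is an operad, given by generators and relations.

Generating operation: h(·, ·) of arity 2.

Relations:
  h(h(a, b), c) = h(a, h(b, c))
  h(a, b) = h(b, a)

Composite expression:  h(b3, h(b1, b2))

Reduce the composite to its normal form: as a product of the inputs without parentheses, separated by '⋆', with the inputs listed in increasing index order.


Shape and order are irrelevant to h; the b-input set decides.
h(b1, b2) unparenthesizes to b1 ⋆ b2
h(b3, h(b1, b2)) unparenthesizes to b3 ⋆ b1 ⋆ b2
reordering the factors by index: b1 ⋆ b2 ⋆ b3

b1 ⋆ b2 ⋆ b3


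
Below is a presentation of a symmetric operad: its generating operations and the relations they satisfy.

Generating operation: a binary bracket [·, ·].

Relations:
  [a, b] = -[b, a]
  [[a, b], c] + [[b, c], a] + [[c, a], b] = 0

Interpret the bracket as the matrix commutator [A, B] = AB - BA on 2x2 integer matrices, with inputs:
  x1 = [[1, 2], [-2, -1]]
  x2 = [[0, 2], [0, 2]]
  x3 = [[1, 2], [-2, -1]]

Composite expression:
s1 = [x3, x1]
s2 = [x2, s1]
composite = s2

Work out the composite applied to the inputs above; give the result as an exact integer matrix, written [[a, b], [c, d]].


[x3, x1] = [[0, 0], [0, 0]]
[x2, [x3, x1]] = [[0, 0], [0, 0]]

[[0, 0], [0, 0]]


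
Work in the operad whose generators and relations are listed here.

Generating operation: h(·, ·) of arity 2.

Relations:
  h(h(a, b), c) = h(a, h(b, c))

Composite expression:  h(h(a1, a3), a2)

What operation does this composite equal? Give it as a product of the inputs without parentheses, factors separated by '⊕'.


Key point: h is associative — brackets drop, the a-order remains.
h(a1, a3) flattens to a1 ⊕ a3
h(h(a1, a3), a2) flattens to a1 ⊕ a3 ⊕ a2

a1 ⊕ a3 ⊕ a2


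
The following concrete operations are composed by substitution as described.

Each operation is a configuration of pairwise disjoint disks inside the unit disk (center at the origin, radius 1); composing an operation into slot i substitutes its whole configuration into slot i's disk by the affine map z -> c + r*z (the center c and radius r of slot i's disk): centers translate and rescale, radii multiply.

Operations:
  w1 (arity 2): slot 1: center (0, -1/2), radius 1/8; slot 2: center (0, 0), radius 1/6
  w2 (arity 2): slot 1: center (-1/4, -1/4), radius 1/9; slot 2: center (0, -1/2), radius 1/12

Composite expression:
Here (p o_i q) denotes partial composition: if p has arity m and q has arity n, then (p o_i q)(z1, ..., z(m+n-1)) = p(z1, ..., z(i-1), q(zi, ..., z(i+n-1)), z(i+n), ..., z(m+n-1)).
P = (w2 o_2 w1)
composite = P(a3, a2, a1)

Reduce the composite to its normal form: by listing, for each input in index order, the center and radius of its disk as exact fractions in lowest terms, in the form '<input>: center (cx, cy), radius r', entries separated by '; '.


a1: center (0, -1/2), radius 1/72; a2: center (0, -13/24), radius 1/96; a3: center (-1/4, -1/4), radius 1/9


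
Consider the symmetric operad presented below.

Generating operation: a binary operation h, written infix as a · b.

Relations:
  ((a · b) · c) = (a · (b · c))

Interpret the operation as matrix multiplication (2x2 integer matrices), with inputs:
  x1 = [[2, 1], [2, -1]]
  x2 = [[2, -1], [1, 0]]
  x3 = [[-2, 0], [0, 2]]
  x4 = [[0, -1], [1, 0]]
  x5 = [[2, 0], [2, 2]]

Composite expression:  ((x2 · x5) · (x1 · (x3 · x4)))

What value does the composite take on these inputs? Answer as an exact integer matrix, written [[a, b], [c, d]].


(x2 · x5) = [[2, -2], [2, 0]]
(x3 · x4) = [[0, 2], [2, 0]]
(x1 · (x3 · x4)) = [[2, 4], [-2, 4]]
((x2 · x5) · (x1 · (x3 · x4))) = [[8, 0], [4, 8]]

[[8, 0], [4, 8]]


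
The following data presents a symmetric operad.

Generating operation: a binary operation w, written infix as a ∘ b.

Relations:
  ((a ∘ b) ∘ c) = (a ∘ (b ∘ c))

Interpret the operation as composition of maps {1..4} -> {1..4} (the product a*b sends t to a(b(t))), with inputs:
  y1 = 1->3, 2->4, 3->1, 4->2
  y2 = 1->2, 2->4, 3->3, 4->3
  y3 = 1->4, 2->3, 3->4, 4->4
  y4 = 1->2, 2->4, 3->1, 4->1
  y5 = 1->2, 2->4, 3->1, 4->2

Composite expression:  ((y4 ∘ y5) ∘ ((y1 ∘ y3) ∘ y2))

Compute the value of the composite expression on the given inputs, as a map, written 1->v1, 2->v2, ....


1->4, 2->1, 3->1, 4->1

(y4 ∘ y5) = 1->4, 2->1, 3->2, 4->4
(y1 ∘ y3) = 1->2, 2->1, 3->2, 4->2
((y1 ∘ y3) ∘ y2) = 1->1, 2->2, 3->2, 4->2
((y4 ∘ y5) ∘ ((y1 ∘ y3) ∘ y2)) = 1->4, 2->1, 3->1, 4->1


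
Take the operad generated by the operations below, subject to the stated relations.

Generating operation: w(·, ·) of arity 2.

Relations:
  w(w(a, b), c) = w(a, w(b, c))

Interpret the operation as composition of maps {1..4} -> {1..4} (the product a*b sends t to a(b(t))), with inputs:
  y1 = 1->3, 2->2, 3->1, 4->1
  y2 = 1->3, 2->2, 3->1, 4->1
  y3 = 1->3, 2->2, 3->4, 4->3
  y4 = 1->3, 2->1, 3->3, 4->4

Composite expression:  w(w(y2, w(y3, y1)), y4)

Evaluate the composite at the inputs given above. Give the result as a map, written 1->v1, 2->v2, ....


1->1, 2->1, 3->1, 4->1

w(y3, y1) = 1->4, 2->2, 3->3, 4->3
w(y2, w(y3, y1)) = 1->1, 2->2, 3->1, 4->1
w(w(y2, w(y3, y1)), y4) = 1->1, 2->1, 3->1, 4->1


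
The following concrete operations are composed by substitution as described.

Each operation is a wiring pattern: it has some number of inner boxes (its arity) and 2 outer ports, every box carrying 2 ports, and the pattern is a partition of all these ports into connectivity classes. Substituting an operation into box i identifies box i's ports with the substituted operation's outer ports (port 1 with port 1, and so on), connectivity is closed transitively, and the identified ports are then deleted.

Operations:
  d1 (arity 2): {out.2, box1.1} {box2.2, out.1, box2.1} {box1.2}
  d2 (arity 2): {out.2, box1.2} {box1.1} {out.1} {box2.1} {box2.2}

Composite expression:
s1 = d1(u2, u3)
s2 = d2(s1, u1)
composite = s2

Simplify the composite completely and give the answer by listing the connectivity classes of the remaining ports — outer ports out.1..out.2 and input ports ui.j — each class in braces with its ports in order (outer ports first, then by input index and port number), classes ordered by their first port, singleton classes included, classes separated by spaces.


{out.1} {out.2, u2.1} {u1.1} {u1.2} {u2.2} {u3.1, u3.2}

After gluing at d2, chains via deleted ports link the u-ports.
after d1, the pattern on (u2, u3) reads {out.1, u3.1, u3.2} {out.2, u2.1} {u2.2} (out.j = its outer ports)
after d2, the pattern on (u2, u3, u1) reads {out.1} {out.2, u2.1} {u1.1} {u1.2} {u2.2} {u3.1, u3.2} (out.j = its outer ports)


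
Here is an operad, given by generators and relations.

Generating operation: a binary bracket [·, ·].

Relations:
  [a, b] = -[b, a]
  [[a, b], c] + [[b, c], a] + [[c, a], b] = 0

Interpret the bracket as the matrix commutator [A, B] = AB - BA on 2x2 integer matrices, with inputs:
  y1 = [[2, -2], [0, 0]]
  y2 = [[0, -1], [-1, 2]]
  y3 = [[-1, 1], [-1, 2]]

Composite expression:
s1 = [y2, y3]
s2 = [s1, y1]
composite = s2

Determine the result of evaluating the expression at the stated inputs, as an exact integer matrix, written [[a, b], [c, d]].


[[2, 2], [2, -2]]


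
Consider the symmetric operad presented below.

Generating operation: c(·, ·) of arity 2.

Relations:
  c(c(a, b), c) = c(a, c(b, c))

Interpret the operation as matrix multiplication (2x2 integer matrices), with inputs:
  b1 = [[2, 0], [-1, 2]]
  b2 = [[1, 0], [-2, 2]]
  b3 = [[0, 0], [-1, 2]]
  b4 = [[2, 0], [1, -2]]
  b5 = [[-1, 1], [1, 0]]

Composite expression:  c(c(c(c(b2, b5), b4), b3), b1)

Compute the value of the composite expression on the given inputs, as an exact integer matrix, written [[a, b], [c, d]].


[[8, -8], [-16, 16]]

c(b2, b5) = [[-1, 1], [4, -2]]
c(c(b2, b5), b4) = [[-1, -2], [6, 4]]
c(c(c(b2, b5), b4), b3) = [[2, -4], [-4, 8]]
c(c(c(c(b2, b5), b4), b3), b1) = [[8, -8], [-16, 16]]


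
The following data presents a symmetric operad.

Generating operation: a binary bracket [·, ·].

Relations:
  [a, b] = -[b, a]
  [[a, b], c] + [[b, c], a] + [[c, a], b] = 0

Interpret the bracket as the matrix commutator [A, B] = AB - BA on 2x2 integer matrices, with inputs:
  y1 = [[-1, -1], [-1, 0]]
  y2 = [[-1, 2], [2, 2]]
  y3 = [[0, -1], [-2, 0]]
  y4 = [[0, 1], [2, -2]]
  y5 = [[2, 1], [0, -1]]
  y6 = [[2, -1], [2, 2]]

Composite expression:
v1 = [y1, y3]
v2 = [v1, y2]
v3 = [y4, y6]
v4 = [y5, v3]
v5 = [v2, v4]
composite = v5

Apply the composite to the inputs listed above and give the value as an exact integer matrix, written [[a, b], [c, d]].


[y1, y3] = [[1, 1], [-2, -1]]
[[y1, y3], y2] = [[6, 7], [2, -6]]
[y4, y6] = [[4, -2], [-4, -4]]
[y5, [y4, y6]] = [[-4, -14], [12, 4]]
[[[y1, y3], y2], [y5, [y4, y6]]] = [[112, -112], [-160, -112]]

[[112, -112], [-160, -112]]


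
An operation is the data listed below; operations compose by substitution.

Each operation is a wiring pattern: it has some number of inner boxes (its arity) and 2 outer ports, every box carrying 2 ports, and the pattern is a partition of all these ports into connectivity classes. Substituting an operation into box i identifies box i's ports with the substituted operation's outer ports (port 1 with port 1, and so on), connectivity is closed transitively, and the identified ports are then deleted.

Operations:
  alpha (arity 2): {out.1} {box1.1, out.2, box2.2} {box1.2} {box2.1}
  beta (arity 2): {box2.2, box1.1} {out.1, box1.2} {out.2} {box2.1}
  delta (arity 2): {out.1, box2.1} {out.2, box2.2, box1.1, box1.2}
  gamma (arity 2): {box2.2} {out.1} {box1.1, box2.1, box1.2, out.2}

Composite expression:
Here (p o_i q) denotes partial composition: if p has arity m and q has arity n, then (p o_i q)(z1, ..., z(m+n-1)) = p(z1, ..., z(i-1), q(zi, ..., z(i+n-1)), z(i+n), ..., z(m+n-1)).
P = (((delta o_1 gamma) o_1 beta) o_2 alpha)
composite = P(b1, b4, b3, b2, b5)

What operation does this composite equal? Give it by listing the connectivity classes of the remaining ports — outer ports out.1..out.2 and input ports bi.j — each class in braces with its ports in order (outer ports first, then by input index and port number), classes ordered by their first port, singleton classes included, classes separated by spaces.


{out.1, b5.1} {out.2, b1.2, b2.1, b5.2} {b1.1, b3.2, b4.1} {b2.2} {b3.1} {b4.2}

After gluing at delta, chains via deleted ports link the b-ports.
alpha over (b4, b3) gives {out.1} {out.2, b3.2, b4.1} {b3.1} {b4.2}, out.j being that stage's outer ports
beta over (b1, b4, b3) gives {out.1, b1.2} {out.2} {b1.1, b3.2, b4.1} {b3.1} {b4.2}, out.j being that stage's outer ports
gamma over (b1, b4, b3, b2) gives {out.1} {out.2, b1.2, b2.1} {b1.1, b3.2, b4.1} {b2.2} {b3.1} {b4.2}, out.j being that stage's outer ports
delta over (b1, b4, b3, b2, b5) gives {out.1, b5.1} {out.2, b1.2, b2.1, b5.2} {b1.1, b3.2, b4.1} {b2.2} {b3.1} {b4.2}, out.j being that stage's outer ports


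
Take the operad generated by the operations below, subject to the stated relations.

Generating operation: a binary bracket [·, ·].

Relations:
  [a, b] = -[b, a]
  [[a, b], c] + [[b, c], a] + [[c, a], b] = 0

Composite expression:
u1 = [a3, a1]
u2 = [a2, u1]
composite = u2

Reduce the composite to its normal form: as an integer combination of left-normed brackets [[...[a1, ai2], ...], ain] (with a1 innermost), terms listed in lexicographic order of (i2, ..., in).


In the tensor algebra, words opening a1 carry the a1-anchored form.
Composite bracket: [a2, [a3, a1]]
The bracket unfolds into 4 signed words via [a, b] = ab - ba (2^2 = 4).
The a1-initial words carry the normal form:
  the word a1a3a2 carries sign +1 and contributes +[[a1, a3], a2]

[[a1, a3], a2]


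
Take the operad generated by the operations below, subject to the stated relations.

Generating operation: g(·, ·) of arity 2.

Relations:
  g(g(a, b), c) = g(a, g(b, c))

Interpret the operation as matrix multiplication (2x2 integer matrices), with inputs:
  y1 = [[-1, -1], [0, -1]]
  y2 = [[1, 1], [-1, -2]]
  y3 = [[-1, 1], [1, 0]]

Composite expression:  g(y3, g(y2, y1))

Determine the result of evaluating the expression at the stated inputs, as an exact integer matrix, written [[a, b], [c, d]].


[[2, 5], [-1, -2]]

g(y2, y1) = [[-1, -2], [1, 3]]
g(y3, g(y2, y1)) = [[2, 5], [-1, -2]]


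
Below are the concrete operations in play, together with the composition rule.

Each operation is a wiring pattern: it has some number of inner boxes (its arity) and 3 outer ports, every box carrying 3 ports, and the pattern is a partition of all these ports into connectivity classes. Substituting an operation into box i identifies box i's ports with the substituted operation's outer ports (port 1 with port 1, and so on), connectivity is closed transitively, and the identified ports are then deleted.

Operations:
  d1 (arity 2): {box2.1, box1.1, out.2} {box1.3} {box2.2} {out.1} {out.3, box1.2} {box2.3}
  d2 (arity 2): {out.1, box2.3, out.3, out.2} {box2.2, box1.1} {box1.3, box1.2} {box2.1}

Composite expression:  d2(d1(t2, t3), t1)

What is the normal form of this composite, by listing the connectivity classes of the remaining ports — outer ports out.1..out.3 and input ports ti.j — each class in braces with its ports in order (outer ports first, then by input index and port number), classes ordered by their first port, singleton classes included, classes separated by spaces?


After gluing at d2, chains via deleted ports link the t-ports.
composing d1 on (t2, t3), with out.j its own outer ports: {out.1} {out.2, t2.1, t3.1} {out.3, t2.2} {t2.3} {t3.2} {t3.3}
composing d2 on (t2, t3, t1), with out.j its own outer ports: {out.1, out.2, out.3, t1.3} {t1.1} {t1.2} {t2.1, t2.2, t3.1} {t2.3} {t3.2} {t3.3}

{out.1, out.2, out.3, t1.3} {t1.1} {t1.2} {t2.1, t2.2, t3.1} {t2.3} {t3.2} {t3.3}


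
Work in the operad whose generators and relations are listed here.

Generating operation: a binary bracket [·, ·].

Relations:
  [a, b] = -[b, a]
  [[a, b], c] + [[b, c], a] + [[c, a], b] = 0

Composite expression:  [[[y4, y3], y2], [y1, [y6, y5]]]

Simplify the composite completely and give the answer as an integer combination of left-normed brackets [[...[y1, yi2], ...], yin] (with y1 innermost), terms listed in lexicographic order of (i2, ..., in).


[[[[[y1, y5], y6], y2], y3], y4] - [[[[[y1, y5], y6], y2], y4], y3] - [[[[[y1, y5], y6], y3], y4], y2] + [[[[[y1, y5], y6], y4], y3], y2] - [[[[[y1, y6], y5], y2], y3], y4] + [[[[[y1, y6], y5], y2], y4], y3] + [[[[[y1, y6], y5], y3], y4], y2] - [[[[[y1, y6], y5], y4], y3], y2]

Left-normed coefficients sit on the y1-initial expansion words.
Composite bracket: [[[y4, y3], y2], [y1, [y6, y5]]]
Expanding via [a, b] = ab - ba: 32 signed words (2^5 = 32).
Only words starting with y1 matter:
  from y1y5y6y2y3y4, sign +1: term +[[[[[y1, y5], y6], y2], y3], y4]
  from y1y5y6y2y4y3, sign -1: term -[[[[[y1, y5], y6], y2], y4], y3]
  from y1y5y6y3y4y2, sign -1: term -[[[[[y1, y5], y6], y3], y4], y2]
  from y1y5y6y4y3y2, sign +1: term +[[[[[y1, y5], y6], y4], y3], y2]
  from y1y6y5y2y3y4, sign -1: term -[[[[[y1, y6], y5], y2], y3], y4]
  from y1y6y5y2y4y3, sign +1: term +[[[[[y1, y6], y5], y2], y4], y3]
  from y1y6y5y3y4y2, sign +1: term +[[[[[y1, y6], y5], y3], y4], y2]
  from y1y6y5y4y3y2, sign -1: term -[[[[[y1, y6], y5], y4], y3], y2]


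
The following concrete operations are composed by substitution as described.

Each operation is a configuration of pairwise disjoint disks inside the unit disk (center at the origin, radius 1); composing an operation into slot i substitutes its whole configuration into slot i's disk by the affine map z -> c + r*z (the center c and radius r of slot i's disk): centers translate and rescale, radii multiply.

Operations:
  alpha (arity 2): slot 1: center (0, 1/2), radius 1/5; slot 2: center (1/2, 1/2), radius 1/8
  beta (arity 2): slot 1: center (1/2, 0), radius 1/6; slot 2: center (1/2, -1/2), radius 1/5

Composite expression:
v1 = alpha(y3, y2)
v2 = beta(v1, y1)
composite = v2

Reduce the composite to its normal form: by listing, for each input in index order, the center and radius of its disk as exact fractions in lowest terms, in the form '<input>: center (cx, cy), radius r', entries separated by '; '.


y1: center (1/2, -1/2), radius 1/5; y2: center (7/12, 1/12), radius 1/48; y3: center (1/2, 1/12), radius 1/30


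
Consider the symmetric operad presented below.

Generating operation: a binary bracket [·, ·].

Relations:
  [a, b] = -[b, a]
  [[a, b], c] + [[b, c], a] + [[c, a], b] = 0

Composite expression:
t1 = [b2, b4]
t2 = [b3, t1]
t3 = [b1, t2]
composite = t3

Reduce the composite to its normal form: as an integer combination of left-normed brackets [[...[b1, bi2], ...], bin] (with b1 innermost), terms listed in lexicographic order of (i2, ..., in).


Left-normed coefficients sit on the b1-initial expansion words.
Composite bracket: [b1, [b3, [b2, b4]]]
Under [a, b] = ab - ba we get 8 signed associative words (2^3 = 8).
Keep just the words that open with b1:
  from b1b2b4b3, sign -1: term -[[[b1, b2], b4], b3]
  from b1b3b2b4, sign +1: term +[[[b1, b3], b2], b4]
  from b1b3b4b2, sign -1: term -[[[b1, b3], b4], b2]
  from b1b4b2b3, sign +1: term +[[[b1, b4], b2], b3]

-[[[b1, b2], b4], b3] + [[[b1, b3], b2], b4] - [[[b1, b3], b4], b2] + [[[b1, b4], b2], b3]


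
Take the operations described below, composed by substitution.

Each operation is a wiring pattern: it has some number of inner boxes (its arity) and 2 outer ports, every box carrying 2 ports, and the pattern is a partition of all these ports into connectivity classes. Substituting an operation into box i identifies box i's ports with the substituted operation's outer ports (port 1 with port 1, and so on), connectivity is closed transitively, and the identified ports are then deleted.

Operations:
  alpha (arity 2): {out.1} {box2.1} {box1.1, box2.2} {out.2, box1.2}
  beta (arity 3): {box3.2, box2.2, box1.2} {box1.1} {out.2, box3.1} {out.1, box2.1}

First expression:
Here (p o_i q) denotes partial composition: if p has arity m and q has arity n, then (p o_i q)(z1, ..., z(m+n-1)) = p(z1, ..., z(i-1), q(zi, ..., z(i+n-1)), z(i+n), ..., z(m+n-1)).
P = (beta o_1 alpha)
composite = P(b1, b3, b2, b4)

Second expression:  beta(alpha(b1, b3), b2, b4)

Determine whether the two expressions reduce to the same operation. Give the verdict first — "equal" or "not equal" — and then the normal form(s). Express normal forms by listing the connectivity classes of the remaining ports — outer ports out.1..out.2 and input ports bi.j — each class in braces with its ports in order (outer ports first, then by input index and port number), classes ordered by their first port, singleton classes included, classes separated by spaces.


equal: each reduces to {out.1, b2.1} {out.2, b4.1} {b1.1, b3.2} {b1.2, b2.2, b4.2} {b3.1}

Reducing the first expression gives {out.1, b2.1} {out.2, b4.1} {b1.1, b3.2} {b1.2, b2.2, b4.2} {b3.1}
Reducing the second expression gives {out.1, b2.1} {out.2, b4.1} {b1.1, b3.2} {b1.2, b2.2, b4.2} {b3.1}
The normal forms match — equal.


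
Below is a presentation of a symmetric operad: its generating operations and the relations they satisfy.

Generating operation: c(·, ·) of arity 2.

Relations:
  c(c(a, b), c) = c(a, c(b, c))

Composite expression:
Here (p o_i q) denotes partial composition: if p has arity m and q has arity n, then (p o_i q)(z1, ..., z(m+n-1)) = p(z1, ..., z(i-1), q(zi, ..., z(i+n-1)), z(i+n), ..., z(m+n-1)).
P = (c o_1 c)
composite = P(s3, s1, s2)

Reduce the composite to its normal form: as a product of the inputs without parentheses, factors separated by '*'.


s3 * s1 * s2


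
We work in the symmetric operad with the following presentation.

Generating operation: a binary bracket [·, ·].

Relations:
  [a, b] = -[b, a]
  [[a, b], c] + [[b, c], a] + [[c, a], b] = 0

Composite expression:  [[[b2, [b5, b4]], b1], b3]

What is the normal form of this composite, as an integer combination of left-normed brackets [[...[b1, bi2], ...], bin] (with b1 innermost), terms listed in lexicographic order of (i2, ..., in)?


Skip Jacobi rewriting: expand, keep b1-initial words, read off terms.
Composite bracket: [[[b2, [b5, b4]], b1], b3]
Under [a, b] = ab - ba we get 16 signed associative words (2^4 = 16).
Words beginning with b1 determine it all:
  sign of b1b2b4b5b3 is +1, so it contributes +[[[[b1, b2], b4], b5], b3]
  sign of b1b2b5b4b3 is -1, so it contributes -[[[[b1, b2], b5], b4], b3]
  sign of b1b4b5b2b3 is -1, so it contributes -[[[[b1, b4], b5], b2], b3]
  sign of b1b5b4b2b3 is +1, so it contributes +[[[[b1, b5], b4], b2], b3]

[[[[b1, b2], b4], b5], b3] - [[[[b1, b2], b5], b4], b3] - [[[[b1, b4], b5], b2], b3] + [[[[b1, b5], b4], b2], b3]


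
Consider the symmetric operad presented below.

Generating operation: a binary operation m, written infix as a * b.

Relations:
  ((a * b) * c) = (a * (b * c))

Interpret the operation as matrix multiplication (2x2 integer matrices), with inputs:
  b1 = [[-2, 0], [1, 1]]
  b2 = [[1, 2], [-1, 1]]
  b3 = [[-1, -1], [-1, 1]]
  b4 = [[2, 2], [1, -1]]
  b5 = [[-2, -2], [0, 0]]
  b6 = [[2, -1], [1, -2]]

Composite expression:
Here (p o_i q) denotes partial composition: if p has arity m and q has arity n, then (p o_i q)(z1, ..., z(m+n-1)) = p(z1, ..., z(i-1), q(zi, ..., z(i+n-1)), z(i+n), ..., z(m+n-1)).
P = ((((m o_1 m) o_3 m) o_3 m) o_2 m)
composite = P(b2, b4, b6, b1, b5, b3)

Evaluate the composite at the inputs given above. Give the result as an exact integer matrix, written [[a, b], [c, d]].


[[-80, 0], [68, 0]]

(b4 * b6) = [[6, -6], [1, 1]]
(b2 * (b4 * b6)) = [[8, -4], [-5, 7]]
(b1 * b5) = [[4, 4], [-2, -2]]
((b1 * b5) * b3) = [[-8, 0], [4, 0]]
((b2 * (b4 * b6)) * ((b1 * b5) * b3)) = [[-80, 0], [68, 0]]


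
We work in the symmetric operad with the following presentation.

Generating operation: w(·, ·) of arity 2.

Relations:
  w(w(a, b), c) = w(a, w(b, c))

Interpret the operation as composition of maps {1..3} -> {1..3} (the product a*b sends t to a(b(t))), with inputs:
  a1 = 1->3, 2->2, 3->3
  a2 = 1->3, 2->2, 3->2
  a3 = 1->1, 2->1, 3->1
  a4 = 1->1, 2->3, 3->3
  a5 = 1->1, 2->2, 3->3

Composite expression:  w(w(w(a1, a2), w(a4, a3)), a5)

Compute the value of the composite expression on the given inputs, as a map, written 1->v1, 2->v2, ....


1->3, 2->3, 3->3

w(a1, a2) = 1->3, 2->2, 3->2
w(a4, a3) = 1->1, 2->1, 3->1
w(w(a1, a2), w(a4, a3)) = 1->3, 2->3, 3->3
w(w(w(a1, a2), w(a4, a3)), a5) = 1->3, 2->3, 3->3


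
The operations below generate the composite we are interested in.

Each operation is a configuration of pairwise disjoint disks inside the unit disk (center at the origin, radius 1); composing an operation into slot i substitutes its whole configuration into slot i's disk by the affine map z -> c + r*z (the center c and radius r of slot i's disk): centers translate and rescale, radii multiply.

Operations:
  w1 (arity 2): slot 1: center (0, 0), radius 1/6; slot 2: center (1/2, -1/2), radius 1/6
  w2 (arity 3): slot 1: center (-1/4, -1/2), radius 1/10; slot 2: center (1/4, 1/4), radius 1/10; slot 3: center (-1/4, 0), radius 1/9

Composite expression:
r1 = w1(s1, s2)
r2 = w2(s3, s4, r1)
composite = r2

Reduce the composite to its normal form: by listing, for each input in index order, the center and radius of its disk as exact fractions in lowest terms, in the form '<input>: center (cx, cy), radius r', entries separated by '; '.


s1: center (-1/4, 0), radius 1/54; s2: center (-7/36, -1/18), radius 1/54; s3: center (-1/4, -1/2), radius 1/10; s4: center (1/4, 1/4), radius 1/10

Nesting under w2 composes maps z -> c + r*z down each s-path.
input s3: applying the 1 nested substitution gives center (-1/4, -1/2), radius 1/10
input s4: applying the 1 nested substitution gives center (1/4, 1/4), radius 1/10
input s1: applying the 2 nested substitutions gives center (-1/4, 0), radius 1/54
input s2: applying the 2 nested substitutions gives center (-7/36, -1/18), radius 1/54


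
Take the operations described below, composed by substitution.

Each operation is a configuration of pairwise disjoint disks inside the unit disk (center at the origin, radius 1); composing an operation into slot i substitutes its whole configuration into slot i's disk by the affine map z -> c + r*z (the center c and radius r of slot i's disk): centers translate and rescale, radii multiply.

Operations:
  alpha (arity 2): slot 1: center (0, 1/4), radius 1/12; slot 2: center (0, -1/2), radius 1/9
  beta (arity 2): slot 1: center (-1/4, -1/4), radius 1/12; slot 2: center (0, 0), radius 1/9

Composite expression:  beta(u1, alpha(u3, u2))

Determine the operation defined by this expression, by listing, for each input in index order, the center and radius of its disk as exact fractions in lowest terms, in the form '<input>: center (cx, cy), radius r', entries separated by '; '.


u1: center (-1/4, -1/4), radius 1/12; u2: center (0, -1/18), radius 1/81; u3: center (0, 1/36), radius 1/108

Affine substitution under beta: radii multiply and u-centers shift.
u1 passes through 1 substitution, ending at center (-1/4, -1/4), radius 1/12
u3 passes through 2 substitutions, ending at center (0, 1/36), radius 1/108
u2 passes through 2 substitutions, ending at center (0, -1/18), radius 1/81


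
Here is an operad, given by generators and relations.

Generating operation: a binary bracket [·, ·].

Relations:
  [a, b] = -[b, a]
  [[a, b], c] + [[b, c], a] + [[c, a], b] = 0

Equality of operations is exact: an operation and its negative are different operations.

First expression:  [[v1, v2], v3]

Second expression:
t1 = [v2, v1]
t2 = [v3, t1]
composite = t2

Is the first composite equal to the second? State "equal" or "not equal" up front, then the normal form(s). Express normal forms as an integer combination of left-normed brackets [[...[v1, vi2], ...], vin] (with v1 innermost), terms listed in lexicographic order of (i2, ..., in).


equal; the common form is [[v1, v2], v3]

The first composite normalizes to [[v1, v2], v3]
The second composite normalizes to [[v1, v2], v3]
Identical normal forms: equal.


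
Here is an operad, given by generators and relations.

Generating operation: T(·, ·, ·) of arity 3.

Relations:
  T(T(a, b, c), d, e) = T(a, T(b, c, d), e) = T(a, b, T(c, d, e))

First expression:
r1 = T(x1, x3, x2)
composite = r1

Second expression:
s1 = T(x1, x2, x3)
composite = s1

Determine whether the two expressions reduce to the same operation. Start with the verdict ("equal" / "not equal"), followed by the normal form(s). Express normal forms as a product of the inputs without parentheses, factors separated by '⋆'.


Normal form of the first expression: x1 ⋆ x3 ⋆ x2
Normal form of the second expression: x1 ⋆ x2 ⋆ x3
The forms do not match — not equal.

not equal; the first gives x1 ⋆ x3 ⋆ x2 and the second x1 ⋆ x2 ⋆ x3


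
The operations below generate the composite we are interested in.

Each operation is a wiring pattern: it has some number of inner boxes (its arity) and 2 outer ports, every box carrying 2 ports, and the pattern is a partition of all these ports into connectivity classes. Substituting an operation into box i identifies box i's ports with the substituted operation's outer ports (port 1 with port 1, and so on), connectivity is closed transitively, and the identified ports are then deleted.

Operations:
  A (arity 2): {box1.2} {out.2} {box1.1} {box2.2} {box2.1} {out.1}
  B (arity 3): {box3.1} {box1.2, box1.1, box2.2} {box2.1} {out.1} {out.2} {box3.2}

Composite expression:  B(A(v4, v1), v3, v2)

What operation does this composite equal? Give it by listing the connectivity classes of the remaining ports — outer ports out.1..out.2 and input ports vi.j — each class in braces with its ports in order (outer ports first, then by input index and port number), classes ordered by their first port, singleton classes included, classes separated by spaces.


{out.1} {out.2} {v1.1} {v1.2} {v2.1} {v2.2} {v3.1} {v3.2} {v4.1} {v4.2}

Reachability decides: close wires over B-identified ports.
composing A on (v4, v1), with out.j its own outer ports: {out.1} {out.2} {v1.1} {v1.2} {v4.1} {v4.2}
composing B on (v4, v1, v3, v2), with out.j its own outer ports: {out.1} {out.2} {v1.1} {v1.2} {v2.1} {v2.2} {v3.1} {v3.2} {v4.1} {v4.2}


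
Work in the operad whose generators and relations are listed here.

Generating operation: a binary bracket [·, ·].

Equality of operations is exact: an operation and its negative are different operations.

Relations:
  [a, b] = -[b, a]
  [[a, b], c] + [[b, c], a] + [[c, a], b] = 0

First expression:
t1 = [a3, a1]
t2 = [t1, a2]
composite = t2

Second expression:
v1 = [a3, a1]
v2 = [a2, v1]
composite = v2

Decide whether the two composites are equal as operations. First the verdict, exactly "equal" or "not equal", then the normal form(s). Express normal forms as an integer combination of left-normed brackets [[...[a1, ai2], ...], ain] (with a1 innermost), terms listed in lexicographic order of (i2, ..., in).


The first expression, normalized: -[[a1, a3], a2]
The second expression, normalized: [[a1, a3], a2]
They disagree, so not equal.

not equal; first: -[[a1, a3], a2]; second: [[a1, a3], a2]


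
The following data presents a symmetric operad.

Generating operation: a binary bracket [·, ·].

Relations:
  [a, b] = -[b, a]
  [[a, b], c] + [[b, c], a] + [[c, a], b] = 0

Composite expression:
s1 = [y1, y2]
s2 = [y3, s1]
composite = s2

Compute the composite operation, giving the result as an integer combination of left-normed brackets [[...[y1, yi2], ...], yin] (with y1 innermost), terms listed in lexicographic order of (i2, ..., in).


In the tensor algebra, words opening y1 carry the y1-anchored form.
Composite bracket: [y3, [y1, y2]]
Applying ab - ba throughout gives 4 signed words (2^2 = 4).
Keep just the words that open with y1:
  the word y1y2y3 carries sign -1 and contributes -[[y1, y2], y3]

-[[y1, y2], y3]


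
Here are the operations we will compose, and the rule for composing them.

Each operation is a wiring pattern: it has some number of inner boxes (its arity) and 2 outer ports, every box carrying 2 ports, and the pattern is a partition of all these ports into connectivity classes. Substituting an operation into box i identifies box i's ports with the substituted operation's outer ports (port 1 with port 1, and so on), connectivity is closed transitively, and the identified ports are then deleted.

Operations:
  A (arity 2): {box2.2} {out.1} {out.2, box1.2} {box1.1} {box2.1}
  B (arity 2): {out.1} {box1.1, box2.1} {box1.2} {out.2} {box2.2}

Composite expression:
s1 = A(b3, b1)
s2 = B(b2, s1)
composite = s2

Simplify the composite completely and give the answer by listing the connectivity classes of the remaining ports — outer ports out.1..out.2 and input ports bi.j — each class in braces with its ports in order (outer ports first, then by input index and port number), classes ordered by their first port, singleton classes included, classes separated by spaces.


{out.1} {out.2} {b1.1} {b1.2} {b2.1} {b2.2} {b3.1} {b3.2}


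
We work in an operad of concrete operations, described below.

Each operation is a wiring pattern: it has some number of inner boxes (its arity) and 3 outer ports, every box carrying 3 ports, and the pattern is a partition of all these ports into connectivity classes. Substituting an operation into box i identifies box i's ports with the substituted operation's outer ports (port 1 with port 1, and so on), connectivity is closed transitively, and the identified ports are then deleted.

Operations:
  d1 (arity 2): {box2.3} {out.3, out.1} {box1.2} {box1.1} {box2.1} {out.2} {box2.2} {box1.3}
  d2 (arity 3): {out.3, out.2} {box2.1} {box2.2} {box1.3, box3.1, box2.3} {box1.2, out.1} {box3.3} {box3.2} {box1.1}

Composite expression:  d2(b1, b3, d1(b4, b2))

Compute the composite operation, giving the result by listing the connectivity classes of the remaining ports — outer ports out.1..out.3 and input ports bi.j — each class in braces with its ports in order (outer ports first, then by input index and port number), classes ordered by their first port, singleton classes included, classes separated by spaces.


{out.1, b1.2} {out.2, out.3} {b1.1} {b1.3, b3.3} {b2.1} {b2.2} {b2.3} {b3.1} {b3.2} {b4.1} {b4.2} {b4.3}

Substituting into d2 glues patterns; closure does the rest.
after d1, the pattern on (b4, b2) reads {out.1, out.3} {out.2} {b2.1} {b2.2} {b2.3} {b4.1} {b4.2} {b4.3} (out.j = its outer ports)
after d2, the pattern on (b1, b3, b4, b2) reads {out.1, b1.2} {out.2, out.3} {b1.1} {b1.3, b3.3} {b2.1} {b2.2} {b2.3} {b3.1} {b3.2} {b4.1} {b4.2} {b4.3} (out.j = its outer ports)


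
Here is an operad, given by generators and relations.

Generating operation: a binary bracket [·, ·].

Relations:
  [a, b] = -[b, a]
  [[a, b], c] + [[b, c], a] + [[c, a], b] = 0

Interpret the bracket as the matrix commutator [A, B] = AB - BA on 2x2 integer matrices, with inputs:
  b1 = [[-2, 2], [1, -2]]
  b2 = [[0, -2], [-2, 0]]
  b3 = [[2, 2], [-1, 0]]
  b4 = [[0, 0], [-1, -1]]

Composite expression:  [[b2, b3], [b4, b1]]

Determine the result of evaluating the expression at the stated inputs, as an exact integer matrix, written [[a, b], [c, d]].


[[4, 8], [-4, -4]]

[b2, b3] = [[6, 4], [-4, -6]]
[b4, b1] = [[2, 2], [-1, -2]]
[[b2, b3], [b4, b1]] = [[4, 8], [-4, -4]]


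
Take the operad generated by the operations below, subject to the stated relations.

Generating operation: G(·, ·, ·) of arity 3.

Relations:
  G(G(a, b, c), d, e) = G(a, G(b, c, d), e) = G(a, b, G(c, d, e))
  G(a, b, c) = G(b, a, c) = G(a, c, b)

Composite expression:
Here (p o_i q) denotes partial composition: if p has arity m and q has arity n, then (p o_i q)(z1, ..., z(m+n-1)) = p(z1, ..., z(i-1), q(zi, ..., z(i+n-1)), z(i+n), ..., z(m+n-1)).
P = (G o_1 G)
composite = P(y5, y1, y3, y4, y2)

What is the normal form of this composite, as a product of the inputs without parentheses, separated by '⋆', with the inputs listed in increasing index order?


y1 ⋆ y2 ⋆ y3 ⋆ y4 ⋆ y5

Reordering under G is free, so list the y-inputs canonically.
G(y5, y1, y3) flattens to y5 ⋆ y1 ⋆ y3
G(G(y5, y1, y3), y4, y2) flattens to y5 ⋆ y1 ⋆ y3 ⋆ y4 ⋆ y2
the factors in increasing index order: y1 ⋆ y2 ⋆ y3 ⋆ y4 ⋆ y5


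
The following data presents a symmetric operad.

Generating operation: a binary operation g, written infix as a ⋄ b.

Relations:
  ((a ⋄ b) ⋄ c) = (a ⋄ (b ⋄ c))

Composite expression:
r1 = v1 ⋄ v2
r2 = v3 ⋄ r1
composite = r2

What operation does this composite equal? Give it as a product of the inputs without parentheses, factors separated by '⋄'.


Every regrouping of g is equal, so read the v-inputs in written order.
(v1 ⋄ v2) unparenthesizes to v1 ⋄ v2
(v3 ⋄ (v1 ⋄ v2)) unparenthesizes to v3 ⋄ v1 ⋄ v2

v3 ⋄ v1 ⋄ v2


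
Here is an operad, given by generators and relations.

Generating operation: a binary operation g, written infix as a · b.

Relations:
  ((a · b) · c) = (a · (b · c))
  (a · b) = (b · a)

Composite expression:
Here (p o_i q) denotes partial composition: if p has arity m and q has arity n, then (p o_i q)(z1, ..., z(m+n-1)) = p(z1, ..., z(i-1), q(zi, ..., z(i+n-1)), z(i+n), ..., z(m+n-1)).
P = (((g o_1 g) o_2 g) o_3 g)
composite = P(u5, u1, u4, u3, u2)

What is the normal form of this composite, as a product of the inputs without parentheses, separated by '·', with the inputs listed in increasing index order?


u1 · u2 · u3 · u4 · u5

Key point: g commutes, so take the u-inputs in any fixed order.
(u4 · u3) linearizes to u4 · u3
(u1 · (u4 · u3)) linearizes to u1 · u4 · u3
(u5 · (u1 · (u4 · u3))) linearizes to u5 · u1 · u4 · u3
((u5 · (u1 · (u4 · u3))) · u2) linearizes to u5 · u1 · u4 · u3 · u2
reordering the factors by index: u1 · u2 · u3 · u4 · u5


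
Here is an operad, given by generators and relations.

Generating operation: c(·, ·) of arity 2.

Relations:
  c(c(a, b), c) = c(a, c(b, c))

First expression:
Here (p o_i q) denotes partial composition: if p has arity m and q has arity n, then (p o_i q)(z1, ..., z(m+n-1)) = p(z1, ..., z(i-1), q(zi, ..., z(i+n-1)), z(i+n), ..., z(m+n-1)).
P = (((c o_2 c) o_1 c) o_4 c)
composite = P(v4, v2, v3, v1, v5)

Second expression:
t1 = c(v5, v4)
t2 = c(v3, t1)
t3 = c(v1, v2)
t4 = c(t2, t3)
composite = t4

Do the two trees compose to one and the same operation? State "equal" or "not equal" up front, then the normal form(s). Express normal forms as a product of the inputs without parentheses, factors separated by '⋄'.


The first expression reduces to v4 ⋄ v2 ⋄ v3 ⋄ v1 ⋄ v5
The second expression reduces to v3 ⋄ v5 ⋄ v4 ⋄ v1 ⋄ v2
No match — not equal.

not equal; the first gives v4 ⋄ v2 ⋄ v3 ⋄ v1 ⋄ v5 and the second v3 ⋄ v5 ⋄ v4 ⋄ v1 ⋄ v2


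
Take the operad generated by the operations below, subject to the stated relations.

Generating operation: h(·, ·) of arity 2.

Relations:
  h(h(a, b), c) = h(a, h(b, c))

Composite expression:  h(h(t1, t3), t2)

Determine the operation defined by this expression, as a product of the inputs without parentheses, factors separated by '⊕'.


t1 ⊕ t3 ⊕ t2

Every regrouping of h is equal, so read the t-inputs in written order.
h(t1, t3) flattens to t1 ⊕ t3
h(h(t1, t3), t2) flattens to t1 ⊕ t3 ⊕ t2
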